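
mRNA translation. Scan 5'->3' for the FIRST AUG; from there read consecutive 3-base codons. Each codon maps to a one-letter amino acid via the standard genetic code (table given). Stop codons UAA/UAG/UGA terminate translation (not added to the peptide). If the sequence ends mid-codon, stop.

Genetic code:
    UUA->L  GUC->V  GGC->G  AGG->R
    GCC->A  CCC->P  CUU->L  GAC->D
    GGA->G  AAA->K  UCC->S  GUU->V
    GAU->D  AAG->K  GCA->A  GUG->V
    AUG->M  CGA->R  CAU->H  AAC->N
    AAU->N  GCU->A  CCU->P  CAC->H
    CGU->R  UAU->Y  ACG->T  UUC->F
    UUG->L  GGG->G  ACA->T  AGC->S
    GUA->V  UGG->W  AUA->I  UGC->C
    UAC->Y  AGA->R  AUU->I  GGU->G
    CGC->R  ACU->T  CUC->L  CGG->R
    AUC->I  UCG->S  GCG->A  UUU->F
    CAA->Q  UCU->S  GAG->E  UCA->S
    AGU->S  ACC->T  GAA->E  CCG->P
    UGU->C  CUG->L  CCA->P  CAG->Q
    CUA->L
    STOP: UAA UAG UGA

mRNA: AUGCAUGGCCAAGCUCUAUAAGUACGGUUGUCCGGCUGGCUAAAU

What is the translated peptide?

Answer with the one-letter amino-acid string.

start AUG at pos 0
pos 0: AUG -> M; peptide=M
pos 3: CAU -> H; peptide=MH
pos 6: GGC -> G; peptide=MHG
pos 9: CAA -> Q; peptide=MHGQ
pos 12: GCU -> A; peptide=MHGQA
pos 15: CUA -> L; peptide=MHGQAL
pos 18: UAA -> STOP

Answer: MHGQAL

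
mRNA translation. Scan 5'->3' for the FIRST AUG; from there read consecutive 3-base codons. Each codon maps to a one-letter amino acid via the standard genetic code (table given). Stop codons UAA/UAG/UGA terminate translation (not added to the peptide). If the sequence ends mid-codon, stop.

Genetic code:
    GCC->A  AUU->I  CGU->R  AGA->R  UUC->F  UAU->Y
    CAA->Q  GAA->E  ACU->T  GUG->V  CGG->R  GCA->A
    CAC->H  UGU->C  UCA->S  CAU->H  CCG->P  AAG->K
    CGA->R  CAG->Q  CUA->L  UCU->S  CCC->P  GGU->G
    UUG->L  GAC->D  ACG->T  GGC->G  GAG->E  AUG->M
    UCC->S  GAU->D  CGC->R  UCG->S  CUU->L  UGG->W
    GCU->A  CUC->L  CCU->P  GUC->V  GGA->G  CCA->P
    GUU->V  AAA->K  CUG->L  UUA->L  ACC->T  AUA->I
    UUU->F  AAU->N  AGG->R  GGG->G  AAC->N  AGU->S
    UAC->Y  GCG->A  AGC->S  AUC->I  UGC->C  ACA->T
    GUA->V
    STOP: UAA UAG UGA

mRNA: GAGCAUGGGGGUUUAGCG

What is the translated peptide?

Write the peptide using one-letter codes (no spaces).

Answer: MGV

Derivation:
start AUG at pos 4
pos 4: AUG -> M; peptide=M
pos 7: GGG -> G; peptide=MG
pos 10: GUU -> V; peptide=MGV
pos 13: UAG -> STOP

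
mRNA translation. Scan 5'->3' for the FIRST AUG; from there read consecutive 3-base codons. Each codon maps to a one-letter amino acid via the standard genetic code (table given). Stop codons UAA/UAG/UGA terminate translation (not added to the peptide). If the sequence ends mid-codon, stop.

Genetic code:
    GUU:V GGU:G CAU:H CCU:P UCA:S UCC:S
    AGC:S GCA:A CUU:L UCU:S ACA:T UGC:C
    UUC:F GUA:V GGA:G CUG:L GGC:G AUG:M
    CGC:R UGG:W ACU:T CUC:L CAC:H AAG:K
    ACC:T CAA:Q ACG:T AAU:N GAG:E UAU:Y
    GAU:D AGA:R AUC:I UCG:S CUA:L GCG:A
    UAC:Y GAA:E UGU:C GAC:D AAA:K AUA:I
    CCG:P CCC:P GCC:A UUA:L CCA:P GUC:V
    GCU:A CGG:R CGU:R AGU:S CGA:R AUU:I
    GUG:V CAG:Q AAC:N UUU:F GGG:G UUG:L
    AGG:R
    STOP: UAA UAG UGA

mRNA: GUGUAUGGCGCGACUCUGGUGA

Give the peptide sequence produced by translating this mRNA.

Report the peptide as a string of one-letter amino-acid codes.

start AUG at pos 4
pos 4: AUG -> M; peptide=M
pos 7: GCG -> A; peptide=MA
pos 10: CGA -> R; peptide=MAR
pos 13: CUC -> L; peptide=MARL
pos 16: UGG -> W; peptide=MARLW
pos 19: UGA -> STOP

Answer: MARLW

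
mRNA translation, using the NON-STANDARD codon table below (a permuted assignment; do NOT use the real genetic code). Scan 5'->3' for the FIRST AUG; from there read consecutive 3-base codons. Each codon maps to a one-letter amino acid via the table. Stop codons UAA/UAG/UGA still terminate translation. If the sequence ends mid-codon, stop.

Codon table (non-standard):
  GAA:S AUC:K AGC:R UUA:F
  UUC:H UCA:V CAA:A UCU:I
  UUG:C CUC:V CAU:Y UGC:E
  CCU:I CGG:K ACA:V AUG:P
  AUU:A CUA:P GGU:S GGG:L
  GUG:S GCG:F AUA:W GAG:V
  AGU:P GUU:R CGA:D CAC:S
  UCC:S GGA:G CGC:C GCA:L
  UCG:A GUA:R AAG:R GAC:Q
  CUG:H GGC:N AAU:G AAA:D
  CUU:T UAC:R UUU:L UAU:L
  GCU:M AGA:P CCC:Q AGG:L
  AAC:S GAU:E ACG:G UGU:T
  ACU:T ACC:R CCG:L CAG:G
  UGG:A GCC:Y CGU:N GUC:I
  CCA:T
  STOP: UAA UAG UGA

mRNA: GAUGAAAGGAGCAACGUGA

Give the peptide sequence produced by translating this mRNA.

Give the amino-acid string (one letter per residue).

start AUG at pos 1
pos 1: AUG -> P; peptide=P
pos 4: AAA -> D; peptide=PD
pos 7: GGA -> G; peptide=PDG
pos 10: GCA -> L; peptide=PDGL
pos 13: ACG -> G; peptide=PDGLG
pos 16: UGA -> STOP

Answer: PDGLG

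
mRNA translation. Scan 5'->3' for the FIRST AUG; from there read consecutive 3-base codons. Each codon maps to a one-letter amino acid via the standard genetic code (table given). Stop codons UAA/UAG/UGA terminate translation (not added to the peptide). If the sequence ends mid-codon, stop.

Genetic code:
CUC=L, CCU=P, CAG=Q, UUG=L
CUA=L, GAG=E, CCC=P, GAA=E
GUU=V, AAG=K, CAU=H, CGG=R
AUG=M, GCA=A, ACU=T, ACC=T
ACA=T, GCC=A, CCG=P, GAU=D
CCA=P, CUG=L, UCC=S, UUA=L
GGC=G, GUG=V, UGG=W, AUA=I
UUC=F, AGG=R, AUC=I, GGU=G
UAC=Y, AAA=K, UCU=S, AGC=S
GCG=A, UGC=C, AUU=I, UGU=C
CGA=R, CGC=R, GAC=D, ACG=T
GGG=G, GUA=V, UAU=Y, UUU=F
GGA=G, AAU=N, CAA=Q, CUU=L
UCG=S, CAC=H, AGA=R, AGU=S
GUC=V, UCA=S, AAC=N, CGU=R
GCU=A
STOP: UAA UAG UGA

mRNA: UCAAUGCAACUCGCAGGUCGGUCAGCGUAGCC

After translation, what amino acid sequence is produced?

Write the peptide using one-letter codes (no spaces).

Answer: MQLAGRSA

Derivation:
start AUG at pos 3
pos 3: AUG -> M; peptide=M
pos 6: CAA -> Q; peptide=MQ
pos 9: CUC -> L; peptide=MQL
pos 12: GCA -> A; peptide=MQLA
pos 15: GGU -> G; peptide=MQLAG
pos 18: CGG -> R; peptide=MQLAGR
pos 21: UCA -> S; peptide=MQLAGRS
pos 24: GCG -> A; peptide=MQLAGRSA
pos 27: UAG -> STOP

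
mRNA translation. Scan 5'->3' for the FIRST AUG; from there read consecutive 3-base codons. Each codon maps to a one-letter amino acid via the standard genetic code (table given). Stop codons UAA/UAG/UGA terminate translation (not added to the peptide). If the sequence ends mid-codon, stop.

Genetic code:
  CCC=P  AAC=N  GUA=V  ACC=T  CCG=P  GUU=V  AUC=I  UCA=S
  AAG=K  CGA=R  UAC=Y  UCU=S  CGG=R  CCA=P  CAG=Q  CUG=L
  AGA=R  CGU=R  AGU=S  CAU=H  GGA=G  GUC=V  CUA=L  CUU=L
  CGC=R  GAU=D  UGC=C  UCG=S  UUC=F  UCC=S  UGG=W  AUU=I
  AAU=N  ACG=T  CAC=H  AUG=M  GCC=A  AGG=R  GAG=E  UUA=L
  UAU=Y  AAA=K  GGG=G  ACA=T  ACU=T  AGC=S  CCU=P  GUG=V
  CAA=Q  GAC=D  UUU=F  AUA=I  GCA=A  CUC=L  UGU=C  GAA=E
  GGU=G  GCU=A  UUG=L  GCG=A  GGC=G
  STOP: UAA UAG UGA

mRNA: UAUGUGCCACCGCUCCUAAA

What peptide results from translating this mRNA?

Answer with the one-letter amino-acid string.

Answer: MCHRS

Derivation:
start AUG at pos 1
pos 1: AUG -> M; peptide=M
pos 4: UGC -> C; peptide=MC
pos 7: CAC -> H; peptide=MCH
pos 10: CGC -> R; peptide=MCHR
pos 13: UCC -> S; peptide=MCHRS
pos 16: UAA -> STOP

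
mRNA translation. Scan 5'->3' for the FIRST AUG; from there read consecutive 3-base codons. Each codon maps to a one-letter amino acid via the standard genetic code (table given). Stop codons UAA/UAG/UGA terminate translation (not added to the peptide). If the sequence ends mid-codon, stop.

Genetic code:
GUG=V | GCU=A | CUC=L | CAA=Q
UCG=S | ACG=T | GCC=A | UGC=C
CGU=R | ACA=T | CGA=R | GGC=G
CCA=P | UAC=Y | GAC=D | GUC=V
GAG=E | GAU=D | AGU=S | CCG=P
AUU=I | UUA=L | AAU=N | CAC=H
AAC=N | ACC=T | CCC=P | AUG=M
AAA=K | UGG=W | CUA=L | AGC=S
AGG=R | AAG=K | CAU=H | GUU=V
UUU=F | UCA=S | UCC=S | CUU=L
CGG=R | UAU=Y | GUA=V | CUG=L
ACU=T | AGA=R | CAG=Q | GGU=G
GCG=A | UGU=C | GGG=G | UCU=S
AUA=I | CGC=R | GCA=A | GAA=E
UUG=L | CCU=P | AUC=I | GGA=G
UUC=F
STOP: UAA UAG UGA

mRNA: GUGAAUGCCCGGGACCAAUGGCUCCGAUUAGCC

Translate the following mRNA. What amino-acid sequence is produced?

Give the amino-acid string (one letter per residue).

Answer: MPGTNGSD

Derivation:
start AUG at pos 4
pos 4: AUG -> M; peptide=M
pos 7: CCC -> P; peptide=MP
pos 10: GGG -> G; peptide=MPG
pos 13: ACC -> T; peptide=MPGT
pos 16: AAU -> N; peptide=MPGTN
pos 19: GGC -> G; peptide=MPGTNG
pos 22: UCC -> S; peptide=MPGTNGS
pos 25: GAU -> D; peptide=MPGTNGSD
pos 28: UAG -> STOP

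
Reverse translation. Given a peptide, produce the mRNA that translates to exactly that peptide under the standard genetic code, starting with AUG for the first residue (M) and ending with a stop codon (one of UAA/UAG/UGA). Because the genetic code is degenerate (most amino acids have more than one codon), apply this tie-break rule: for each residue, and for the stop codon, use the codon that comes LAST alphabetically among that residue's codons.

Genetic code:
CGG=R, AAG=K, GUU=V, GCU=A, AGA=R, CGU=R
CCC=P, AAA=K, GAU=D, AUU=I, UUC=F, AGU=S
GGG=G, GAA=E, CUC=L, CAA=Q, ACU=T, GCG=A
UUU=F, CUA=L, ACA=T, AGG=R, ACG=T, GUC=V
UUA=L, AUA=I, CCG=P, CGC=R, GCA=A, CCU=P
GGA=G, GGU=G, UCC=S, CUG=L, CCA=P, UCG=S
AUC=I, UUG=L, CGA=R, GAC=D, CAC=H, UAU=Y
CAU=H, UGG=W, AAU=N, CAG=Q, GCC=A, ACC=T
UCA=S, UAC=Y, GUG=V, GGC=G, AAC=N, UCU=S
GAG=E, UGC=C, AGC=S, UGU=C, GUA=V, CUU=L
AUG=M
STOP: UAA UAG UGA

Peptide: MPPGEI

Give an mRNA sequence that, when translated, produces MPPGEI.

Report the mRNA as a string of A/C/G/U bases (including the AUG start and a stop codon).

residue 1: M -> AUG (start codon)
residue 2: P codons sorted = CCA,CCC,CCG,CCU -> pick last = CCU
residue 3: P codons sorted = CCA,CCC,CCG,CCU -> pick last = CCU
residue 4: G codons sorted = GGA,GGC,GGG,GGU -> pick last = GGU
residue 5: E codons sorted = GAA,GAG -> pick last = GAG
residue 6: I codons sorted = AUA,AUC,AUU -> pick last = AUU
terminator: stop codons sorted = UAA,UAG,UGA -> pick last = UGA

Answer: mRNA: AUGCCUCCUGGUGAGAUUUGA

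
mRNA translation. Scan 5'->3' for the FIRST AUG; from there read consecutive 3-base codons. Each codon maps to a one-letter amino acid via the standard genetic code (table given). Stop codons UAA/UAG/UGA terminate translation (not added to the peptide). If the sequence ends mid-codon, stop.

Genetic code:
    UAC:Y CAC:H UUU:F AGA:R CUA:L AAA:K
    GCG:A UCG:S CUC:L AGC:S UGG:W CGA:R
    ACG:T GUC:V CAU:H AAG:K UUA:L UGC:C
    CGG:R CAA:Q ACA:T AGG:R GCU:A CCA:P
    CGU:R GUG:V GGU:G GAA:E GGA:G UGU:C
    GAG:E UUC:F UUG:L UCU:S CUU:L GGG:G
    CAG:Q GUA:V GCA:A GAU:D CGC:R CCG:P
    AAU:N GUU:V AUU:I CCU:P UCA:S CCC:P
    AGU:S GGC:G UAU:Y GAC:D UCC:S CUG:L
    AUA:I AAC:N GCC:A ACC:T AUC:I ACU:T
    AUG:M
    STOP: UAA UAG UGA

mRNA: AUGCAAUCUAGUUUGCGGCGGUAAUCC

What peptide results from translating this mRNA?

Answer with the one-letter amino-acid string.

start AUG at pos 0
pos 0: AUG -> M; peptide=M
pos 3: CAA -> Q; peptide=MQ
pos 6: UCU -> S; peptide=MQS
pos 9: AGU -> S; peptide=MQSS
pos 12: UUG -> L; peptide=MQSSL
pos 15: CGG -> R; peptide=MQSSLR
pos 18: CGG -> R; peptide=MQSSLRR
pos 21: UAA -> STOP

Answer: MQSSLRR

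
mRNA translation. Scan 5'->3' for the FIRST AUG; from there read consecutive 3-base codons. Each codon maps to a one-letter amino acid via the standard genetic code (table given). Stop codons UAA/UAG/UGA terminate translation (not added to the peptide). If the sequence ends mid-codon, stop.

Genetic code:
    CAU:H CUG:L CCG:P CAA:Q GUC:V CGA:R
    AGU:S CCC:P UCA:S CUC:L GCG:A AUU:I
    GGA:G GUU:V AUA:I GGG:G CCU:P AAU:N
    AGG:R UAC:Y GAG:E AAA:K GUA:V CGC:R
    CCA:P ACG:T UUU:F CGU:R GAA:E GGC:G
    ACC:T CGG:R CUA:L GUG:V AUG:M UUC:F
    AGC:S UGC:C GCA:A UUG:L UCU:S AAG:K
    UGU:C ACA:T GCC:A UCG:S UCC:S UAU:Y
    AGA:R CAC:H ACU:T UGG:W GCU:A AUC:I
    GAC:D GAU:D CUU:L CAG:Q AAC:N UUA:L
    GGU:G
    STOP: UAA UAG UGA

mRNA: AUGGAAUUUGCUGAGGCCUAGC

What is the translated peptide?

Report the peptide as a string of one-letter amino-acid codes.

start AUG at pos 0
pos 0: AUG -> M; peptide=M
pos 3: GAA -> E; peptide=ME
pos 6: UUU -> F; peptide=MEF
pos 9: GCU -> A; peptide=MEFA
pos 12: GAG -> E; peptide=MEFAE
pos 15: GCC -> A; peptide=MEFAEA
pos 18: UAG -> STOP

Answer: MEFAEA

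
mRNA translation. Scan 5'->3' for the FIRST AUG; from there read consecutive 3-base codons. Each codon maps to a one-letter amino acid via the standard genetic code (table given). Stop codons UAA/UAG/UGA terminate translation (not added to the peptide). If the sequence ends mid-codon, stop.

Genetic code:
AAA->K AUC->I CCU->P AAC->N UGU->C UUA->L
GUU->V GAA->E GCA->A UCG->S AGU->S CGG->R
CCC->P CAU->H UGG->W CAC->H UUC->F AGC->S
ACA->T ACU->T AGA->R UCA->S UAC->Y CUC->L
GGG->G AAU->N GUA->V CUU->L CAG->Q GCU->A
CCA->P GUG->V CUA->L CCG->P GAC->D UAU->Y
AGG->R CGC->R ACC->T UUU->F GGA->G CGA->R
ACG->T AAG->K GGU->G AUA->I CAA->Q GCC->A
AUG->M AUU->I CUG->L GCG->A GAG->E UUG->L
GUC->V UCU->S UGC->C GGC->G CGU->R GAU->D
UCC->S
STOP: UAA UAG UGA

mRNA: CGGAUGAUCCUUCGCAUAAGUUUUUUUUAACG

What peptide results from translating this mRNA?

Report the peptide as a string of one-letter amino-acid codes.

start AUG at pos 3
pos 3: AUG -> M; peptide=M
pos 6: AUC -> I; peptide=MI
pos 9: CUU -> L; peptide=MIL
pos 12: CGC -> R; peptide=MILR
pos 15: AUA -> I; peptide=MILRI
pos 18: AGU -> S; peptide=MILRIS
pos 21: UUU -> F; peptide=MILRISF
pos 24: UUU -> F; peptide=MILRISFF
pos 27: UAA -> STOP

Answer: MILRISFF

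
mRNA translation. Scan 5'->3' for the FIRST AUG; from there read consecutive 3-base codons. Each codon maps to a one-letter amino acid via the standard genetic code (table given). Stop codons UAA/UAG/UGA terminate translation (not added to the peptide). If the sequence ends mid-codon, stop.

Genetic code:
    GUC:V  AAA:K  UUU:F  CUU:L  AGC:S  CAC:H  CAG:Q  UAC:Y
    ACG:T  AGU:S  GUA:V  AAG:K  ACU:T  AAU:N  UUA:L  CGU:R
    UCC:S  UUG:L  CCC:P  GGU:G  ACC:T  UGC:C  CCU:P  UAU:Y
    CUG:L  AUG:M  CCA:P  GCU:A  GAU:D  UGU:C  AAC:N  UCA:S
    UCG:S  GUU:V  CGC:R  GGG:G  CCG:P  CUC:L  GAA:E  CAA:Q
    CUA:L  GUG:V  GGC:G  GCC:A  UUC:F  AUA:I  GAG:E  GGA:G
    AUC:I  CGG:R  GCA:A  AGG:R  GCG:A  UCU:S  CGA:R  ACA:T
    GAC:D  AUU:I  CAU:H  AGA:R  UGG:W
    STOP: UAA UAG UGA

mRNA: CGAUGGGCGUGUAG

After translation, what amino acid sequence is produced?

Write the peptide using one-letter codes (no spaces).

Answer: MGV

Derivation:
start AUG at pos 2
pos 2: AUG -> M; peptide=M
pos 5: GGC -> G; peptide=MG
pos 8: GUG -> V; peptide=MGV
pos 11: UAG -> STOP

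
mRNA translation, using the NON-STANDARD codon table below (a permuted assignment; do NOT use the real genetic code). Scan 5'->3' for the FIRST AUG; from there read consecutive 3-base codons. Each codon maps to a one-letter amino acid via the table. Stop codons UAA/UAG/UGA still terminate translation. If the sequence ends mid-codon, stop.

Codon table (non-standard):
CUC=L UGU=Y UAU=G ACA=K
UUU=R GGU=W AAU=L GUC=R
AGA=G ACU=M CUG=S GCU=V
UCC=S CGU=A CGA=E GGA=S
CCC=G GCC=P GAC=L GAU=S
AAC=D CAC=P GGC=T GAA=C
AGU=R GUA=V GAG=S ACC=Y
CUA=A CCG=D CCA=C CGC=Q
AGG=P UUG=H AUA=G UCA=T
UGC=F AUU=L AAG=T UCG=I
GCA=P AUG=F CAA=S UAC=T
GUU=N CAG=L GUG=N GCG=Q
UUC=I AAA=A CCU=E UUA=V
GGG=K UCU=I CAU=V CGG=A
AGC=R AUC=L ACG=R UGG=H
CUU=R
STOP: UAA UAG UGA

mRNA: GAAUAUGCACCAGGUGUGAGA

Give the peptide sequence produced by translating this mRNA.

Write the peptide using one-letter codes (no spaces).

Answer: FPLN

Derivation:
start AUG at pos 4
pos 4: AUG -> F; peptide=F
pos 7: CAC -> P; peptide=FP
pos 10: CAG -> L; peptide=FPL
pos 13: GUG -> N; peptide=FPLN
pos 16: UGA -> STOP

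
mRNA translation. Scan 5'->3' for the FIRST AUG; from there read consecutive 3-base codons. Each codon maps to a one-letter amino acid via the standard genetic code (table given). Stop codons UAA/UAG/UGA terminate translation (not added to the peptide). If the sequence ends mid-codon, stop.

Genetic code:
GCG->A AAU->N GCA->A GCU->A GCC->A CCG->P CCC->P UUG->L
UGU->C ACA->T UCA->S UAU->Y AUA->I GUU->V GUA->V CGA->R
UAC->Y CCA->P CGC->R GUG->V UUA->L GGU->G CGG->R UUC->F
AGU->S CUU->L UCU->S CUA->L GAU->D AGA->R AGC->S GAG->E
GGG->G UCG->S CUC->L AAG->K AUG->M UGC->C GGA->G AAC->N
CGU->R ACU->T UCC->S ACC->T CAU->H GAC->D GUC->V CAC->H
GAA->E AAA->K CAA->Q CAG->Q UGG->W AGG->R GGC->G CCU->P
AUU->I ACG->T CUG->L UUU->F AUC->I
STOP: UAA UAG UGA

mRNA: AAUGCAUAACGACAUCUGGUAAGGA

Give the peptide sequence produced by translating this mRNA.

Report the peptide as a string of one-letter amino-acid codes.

Answer: MHNDIW

Derivation:
start AUG at pos 1
pos 1: AUG -> M; peptide=M
pos 4: CAU -> H; peptide=MH
pos 7: AAC -> N; peptide=MHN
pos 10: GAC -> D; peptide=MHND
pos 13: AUC -> I; peptide=MHNDI
pos 16: UGG -> W; peptide=MHNDIW
pos 19: UAA -> STOP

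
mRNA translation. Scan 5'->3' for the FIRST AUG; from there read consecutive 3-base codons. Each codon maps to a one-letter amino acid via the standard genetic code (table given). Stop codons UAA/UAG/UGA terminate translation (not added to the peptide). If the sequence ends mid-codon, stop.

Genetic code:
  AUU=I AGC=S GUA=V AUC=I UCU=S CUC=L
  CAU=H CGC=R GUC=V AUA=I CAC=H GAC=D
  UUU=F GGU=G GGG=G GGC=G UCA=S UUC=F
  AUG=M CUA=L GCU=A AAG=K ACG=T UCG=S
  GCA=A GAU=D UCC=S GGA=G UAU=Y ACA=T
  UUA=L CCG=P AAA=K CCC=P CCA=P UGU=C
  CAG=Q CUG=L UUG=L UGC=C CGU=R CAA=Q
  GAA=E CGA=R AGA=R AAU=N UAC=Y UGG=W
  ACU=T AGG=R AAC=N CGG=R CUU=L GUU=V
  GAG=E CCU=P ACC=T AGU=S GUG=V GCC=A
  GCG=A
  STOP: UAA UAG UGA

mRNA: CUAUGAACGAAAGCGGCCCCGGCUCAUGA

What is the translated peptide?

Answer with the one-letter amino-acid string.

start AUG at pos 2
pos 2: AUG -> M; peptide=M
pos 5: AAC -> N; peptide=MN
pos 8: GAA -> E; peptide=MNE
pos 11: AGC -> S; peptide=MNES
pos 14: GGC -> G; peptide=MNESG
pos 17: CCC -> P; peptide=MNESGP
pos 20: GGC -> G; peptide=MNESGPG
pos 23: UCA -> S; peptide=MNESGPGS
pos 26: UGA -> STOP

Answer: MNESGPGS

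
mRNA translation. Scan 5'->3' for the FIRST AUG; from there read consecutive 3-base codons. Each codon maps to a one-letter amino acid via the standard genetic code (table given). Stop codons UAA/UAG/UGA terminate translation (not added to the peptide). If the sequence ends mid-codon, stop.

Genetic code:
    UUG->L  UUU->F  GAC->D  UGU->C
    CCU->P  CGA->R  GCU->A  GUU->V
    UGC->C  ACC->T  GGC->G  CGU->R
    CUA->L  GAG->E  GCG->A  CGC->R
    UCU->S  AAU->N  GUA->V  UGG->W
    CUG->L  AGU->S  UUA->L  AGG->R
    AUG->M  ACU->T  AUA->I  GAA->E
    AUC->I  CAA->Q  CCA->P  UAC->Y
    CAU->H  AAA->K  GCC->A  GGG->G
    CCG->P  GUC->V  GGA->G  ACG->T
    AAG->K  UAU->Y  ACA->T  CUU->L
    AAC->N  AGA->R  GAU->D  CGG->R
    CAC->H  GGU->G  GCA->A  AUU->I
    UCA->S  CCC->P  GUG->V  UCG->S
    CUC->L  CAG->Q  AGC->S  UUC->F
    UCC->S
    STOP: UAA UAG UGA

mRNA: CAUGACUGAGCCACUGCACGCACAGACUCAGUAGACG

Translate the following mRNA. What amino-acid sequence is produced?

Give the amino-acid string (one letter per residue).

start AUG at pos 1
pos 1: AUG -> M; peptide=M
pos 4: ACU -> T; peptide=MT
pos 7: GAG -> E; peptide=MTE
pos 10: CCA -> P; peptide=MTEP
pos 13: CUG -> L; peptide=MTEPL
pos 16: CAC -> H; peptide=MTEPLH
pos 19: GCA -> A; peptide=MTEPLHA
pos 22: CAG -> Q; peptide=MTEPLHAQ
pos 25: ACU -> T; peptide=MTEPLHAQT
pos 28: CAG -> Q; peptide=MTEPLHAQTQ
pos 31: UAG -> STOP

Answer: MTEPLHAQTQ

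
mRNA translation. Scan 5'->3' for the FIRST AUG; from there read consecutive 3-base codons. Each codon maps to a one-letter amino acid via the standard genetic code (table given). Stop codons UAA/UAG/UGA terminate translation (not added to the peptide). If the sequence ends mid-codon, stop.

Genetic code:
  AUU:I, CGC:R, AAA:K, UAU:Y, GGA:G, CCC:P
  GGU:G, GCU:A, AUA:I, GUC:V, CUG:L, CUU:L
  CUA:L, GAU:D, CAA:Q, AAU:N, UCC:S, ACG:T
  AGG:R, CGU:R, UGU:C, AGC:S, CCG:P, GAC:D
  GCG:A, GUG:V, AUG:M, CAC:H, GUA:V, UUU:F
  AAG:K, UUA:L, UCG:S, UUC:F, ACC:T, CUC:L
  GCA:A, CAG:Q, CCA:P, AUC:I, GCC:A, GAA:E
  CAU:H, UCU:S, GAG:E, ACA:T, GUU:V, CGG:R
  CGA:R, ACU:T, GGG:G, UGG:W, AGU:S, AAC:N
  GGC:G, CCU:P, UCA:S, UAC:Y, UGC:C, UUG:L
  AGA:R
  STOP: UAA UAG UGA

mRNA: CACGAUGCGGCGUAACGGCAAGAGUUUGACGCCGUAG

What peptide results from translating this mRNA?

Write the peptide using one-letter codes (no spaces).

start AUG at pos 4
pos 4: AUG -> M; peptide=M
pos 7: CGG -> R; peptide=MR
pos 10: CGU -> R; peptide=MRR
pos 13: AAC -> N; peptide=MRRN
pos 16: GGC -> G; peptide=MRRNG
pos 19: AAG -> K; peptide=MRRNGK
pos 22: AGU -> S; peptide=MRRNGKS
pos 25: UUG -> L; peptide=MRRNGKSL
pos 28: ACG -> T; peptide=MRRNGKSLT
pos 31: CCG -> P; peptide=MRRNGKSLTP
pos 34: UAG -> STOP

Answer: MRRNGKSLTP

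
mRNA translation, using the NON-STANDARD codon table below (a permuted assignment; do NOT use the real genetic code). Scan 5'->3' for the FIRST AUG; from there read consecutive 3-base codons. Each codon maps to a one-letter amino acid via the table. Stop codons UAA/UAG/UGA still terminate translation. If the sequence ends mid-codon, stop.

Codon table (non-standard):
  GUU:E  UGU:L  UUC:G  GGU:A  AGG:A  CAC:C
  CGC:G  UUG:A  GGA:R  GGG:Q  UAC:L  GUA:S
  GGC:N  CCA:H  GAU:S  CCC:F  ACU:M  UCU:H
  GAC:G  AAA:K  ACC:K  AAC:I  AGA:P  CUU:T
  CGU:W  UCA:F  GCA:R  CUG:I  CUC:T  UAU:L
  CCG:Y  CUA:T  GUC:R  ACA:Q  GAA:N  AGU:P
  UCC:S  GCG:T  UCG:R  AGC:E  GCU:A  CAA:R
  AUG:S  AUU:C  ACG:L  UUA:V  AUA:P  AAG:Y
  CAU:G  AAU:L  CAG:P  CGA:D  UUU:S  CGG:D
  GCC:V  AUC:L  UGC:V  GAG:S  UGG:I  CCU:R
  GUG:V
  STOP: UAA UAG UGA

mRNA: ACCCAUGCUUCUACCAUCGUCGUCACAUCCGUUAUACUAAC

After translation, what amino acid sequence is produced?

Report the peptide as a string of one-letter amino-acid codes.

start AUG at pos 4
pos 4: AUG -> S; peptide=S
pos 7: CUU -> T; peptide=ST
pos 10: CUA -> T; peptide=STT
pos 13: CCA -> H; peptide=STTH
pos 16: UCG -> R; peptide=STTHR
pos 19: UCG -> R; peptide=STTHRR
pos 22: UCA -> F; peptide=STTHRRF
pos 25: CAU -> G; peptide=STTHRRFG
pos 28: CCG -> Y; peptide=STTHRRFGY
pos 31: UUA -> V; peptide=STTHRRFGYV
pos 34: UAC -> L; peptide=STTHRRFGYVL
pos 37: UAA -> STOP

Answer: STTHRRFGYVL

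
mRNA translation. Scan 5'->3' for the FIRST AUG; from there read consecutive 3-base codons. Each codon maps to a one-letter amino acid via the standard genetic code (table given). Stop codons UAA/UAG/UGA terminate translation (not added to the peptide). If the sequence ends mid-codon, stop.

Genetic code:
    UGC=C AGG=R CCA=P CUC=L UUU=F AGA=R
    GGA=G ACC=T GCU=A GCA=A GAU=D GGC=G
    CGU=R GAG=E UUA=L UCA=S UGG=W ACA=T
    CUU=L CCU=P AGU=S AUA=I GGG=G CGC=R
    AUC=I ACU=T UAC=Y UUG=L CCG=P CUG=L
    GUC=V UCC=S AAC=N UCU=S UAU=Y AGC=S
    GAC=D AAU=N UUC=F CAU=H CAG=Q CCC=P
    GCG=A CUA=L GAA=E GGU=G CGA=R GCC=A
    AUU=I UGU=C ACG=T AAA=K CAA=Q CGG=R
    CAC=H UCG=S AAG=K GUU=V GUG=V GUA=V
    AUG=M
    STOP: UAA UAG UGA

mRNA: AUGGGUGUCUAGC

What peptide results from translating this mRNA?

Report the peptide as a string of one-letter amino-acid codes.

start AUG at pos 0
pos 0: AUG -> M; peptide=M
pos 3: GGU -> G; peptide=MG
pos 6: GUC -> V; peptide=MGV
pos 9: UAG -> STOP

Answer: MGV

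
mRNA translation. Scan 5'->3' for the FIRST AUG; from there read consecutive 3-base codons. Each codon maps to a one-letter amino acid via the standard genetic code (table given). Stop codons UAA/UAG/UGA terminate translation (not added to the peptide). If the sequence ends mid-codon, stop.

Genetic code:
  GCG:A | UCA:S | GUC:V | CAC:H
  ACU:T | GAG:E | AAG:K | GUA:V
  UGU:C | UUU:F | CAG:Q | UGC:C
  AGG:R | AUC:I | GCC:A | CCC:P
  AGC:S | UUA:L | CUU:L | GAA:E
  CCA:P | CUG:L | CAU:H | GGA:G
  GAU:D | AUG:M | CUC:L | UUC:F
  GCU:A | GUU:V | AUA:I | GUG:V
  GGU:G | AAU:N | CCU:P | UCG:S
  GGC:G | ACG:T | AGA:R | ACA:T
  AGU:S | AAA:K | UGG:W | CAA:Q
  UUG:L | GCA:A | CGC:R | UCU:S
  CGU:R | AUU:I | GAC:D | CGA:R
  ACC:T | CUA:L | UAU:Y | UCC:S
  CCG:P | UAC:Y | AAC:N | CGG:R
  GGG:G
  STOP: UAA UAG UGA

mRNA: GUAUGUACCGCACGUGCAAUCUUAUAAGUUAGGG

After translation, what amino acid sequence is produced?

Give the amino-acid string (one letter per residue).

start AUG at pos 2
pos 2: AUG -> M; peptide=M
pos 5: UAC -> Y; peptide=MY
pos 8: CGC -> R; peptide=MYR
pos 11: ACG -> T; peptide=MYRT
pos 14: UGC -> C; peptide=MYRTC
pos 17: AAU -> N; peptide=MYRTCN
pos 20: CUU -> L; peptide=MYRTCNL
pos 23: AUA -> I; peptide=MYRTCNLI
pos 26: AGU -> S; peptide=MYRTCNLIS
pos 29: UAG -> STOP

Answer: MYRTCNLIS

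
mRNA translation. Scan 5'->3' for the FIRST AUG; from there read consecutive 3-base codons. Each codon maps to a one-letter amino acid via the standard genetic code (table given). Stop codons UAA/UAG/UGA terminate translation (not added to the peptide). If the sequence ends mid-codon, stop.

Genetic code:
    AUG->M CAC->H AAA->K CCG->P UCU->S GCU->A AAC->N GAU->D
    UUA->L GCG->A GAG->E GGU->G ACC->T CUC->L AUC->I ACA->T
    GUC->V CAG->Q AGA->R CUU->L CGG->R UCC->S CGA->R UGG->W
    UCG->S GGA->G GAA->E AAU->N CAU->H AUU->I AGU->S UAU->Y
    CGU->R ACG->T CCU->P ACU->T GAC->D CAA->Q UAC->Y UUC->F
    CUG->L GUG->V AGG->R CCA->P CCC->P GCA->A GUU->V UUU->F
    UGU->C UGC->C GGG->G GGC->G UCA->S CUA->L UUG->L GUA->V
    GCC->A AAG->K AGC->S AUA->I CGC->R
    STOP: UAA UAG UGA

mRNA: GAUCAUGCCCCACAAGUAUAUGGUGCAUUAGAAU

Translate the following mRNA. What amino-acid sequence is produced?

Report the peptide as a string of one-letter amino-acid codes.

Answer: MPHKYMVH

Derivation:
start AUG at pos 4
pos 4: AUG -> M; peptide=M
pos 7: CCC -> P; peptide=MP
pos 10: CAC -> H; peptide=MPH
pos 13: AAG -> K; peptide=MPHK
pos 16: UAU -> Y; peptide=MPHKY
pos 19: AUG -> M; peptide=MPHKYM
pos 22: GUG -> V; peptide=MPHKYMV
pos 25: CAU -> H; peptide=MPHKYMVH
pos 28: UAG -> STOP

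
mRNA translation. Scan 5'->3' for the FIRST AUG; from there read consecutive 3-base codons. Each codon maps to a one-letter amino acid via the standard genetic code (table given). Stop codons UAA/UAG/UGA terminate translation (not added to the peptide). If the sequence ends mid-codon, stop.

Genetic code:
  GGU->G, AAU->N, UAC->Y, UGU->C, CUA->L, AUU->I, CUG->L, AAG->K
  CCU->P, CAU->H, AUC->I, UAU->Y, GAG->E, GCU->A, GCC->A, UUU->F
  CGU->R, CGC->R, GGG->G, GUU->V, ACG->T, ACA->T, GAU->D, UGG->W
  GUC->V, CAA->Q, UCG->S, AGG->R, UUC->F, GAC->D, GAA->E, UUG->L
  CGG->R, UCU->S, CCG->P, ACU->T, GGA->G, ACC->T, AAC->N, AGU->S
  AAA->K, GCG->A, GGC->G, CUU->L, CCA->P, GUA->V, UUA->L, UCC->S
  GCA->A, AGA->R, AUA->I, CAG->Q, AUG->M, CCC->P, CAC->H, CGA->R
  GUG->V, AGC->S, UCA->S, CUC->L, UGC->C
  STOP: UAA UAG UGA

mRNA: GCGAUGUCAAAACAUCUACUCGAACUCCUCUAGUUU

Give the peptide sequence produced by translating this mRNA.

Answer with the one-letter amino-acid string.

start AUG at pos 3
pos 3: AUG -> M; peptide=M
pos 6: UCA -> S; peptide=MS
pos 9: AAA -> K; peptide=MSK
pos 12: CAU -> H; peptide=MSKH
pos 15: CUA -> L; peptide=MSKHL
pos 18: CUC -> L; peptide=MSKHLL
pos 21: GAA -> E; peptide=MSKHLLE
pos 24: CUC -> L; peptide=MSKHLLEL
pos 27: CUC -> L; peptide=MSKHLLELL
pos 30: UAG -> STOP

Answer: MSKHLLELL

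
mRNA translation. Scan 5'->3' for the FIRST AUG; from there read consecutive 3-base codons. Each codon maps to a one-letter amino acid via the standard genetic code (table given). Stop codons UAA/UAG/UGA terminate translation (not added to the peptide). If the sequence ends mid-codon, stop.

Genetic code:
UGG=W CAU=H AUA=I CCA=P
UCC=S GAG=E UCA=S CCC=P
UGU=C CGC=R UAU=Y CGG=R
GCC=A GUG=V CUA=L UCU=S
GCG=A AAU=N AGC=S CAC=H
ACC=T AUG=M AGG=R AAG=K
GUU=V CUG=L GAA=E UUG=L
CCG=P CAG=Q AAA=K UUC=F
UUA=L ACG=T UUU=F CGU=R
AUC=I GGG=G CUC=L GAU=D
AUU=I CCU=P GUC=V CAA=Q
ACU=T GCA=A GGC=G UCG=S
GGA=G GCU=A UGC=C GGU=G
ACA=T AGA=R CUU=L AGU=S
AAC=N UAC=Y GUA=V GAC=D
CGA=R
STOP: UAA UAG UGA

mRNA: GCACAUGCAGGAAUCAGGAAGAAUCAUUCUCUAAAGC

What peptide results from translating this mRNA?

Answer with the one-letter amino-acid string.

Answer: MQESGRIIL

Derivation:
start AUG at pos 4
pos 4: AUG -> M; peptide=M
pos 7: CAG -> Q; peptide=MQ
pos 10: GAA -> E; peptide=MQE
pos 13: UCA -> S; peptide=MQES
pos 16: GGA -> G; peptide=MQESG
pos 19: AGA -> R; peptide=MQESGR
pos 22: AUC -> I; peptide=MQESGRI
pos 25: AUU -> I; peptide=MQESGRII
pos 28: CUC -> L; peptide=MQESGRIIL
pos 31: UAA -> STOP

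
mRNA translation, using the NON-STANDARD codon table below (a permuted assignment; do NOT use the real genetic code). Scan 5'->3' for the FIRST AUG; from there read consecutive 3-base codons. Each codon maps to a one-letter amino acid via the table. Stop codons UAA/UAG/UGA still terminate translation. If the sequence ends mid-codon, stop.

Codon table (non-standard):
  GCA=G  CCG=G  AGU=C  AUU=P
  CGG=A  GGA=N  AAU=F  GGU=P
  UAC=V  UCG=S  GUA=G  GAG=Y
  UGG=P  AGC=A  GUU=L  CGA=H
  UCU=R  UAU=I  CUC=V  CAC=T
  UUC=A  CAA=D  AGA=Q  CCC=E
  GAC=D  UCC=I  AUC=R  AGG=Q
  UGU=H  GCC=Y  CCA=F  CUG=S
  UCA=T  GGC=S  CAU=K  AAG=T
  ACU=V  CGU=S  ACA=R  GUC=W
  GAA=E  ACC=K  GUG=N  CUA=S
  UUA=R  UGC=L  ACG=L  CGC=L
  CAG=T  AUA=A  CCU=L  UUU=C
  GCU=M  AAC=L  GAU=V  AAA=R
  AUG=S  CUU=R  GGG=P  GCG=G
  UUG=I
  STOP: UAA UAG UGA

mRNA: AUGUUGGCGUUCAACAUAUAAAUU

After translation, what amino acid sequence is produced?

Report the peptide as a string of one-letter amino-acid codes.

Answer: SIGALA

Derivation:
start AUG at pos 0
pos 0: AUG -> S; peptide=S
pos 3: UUG -> I; peptide=SI
pos 6: GCG -> G; peptide=SIG
pos 9: UUC -> A; peptide=SIGA
pos 12: AAC -> L; peptide=SIGAL
pos 15: AUA -> A; peptide=SIGALA
pos 18: UAA -> STOP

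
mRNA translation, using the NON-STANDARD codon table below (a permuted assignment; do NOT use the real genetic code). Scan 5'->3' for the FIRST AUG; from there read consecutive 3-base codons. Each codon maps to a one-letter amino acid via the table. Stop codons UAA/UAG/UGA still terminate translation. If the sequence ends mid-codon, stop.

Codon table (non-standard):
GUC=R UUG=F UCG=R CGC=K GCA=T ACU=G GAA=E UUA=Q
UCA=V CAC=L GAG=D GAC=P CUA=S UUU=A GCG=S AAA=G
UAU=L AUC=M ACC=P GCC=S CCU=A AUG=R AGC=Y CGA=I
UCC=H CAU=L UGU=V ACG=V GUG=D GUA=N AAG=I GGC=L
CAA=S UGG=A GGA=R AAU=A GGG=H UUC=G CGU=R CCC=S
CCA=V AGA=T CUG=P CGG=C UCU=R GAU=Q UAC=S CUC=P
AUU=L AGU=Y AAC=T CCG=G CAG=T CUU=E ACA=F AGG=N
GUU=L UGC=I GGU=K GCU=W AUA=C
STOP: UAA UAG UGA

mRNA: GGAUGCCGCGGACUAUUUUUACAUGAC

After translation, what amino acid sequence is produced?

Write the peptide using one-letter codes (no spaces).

start AUG at pos 2
pos 2: AUG -> R; peptide=R
pos 5: CCG -> G; peptide=RG
pos 8: CGG -> C; peptide=RGC
pos 11: ACU -> G; peptide=RGCG
pos 14: AUU -> L; peptide=RGCGL
pos 17: UUU -> A; peptide=RGCGLA
pos 20: ACA -> F; peptide=RGCGLAF
pos 23: UGA -> STOP

Answer: RGCGLAF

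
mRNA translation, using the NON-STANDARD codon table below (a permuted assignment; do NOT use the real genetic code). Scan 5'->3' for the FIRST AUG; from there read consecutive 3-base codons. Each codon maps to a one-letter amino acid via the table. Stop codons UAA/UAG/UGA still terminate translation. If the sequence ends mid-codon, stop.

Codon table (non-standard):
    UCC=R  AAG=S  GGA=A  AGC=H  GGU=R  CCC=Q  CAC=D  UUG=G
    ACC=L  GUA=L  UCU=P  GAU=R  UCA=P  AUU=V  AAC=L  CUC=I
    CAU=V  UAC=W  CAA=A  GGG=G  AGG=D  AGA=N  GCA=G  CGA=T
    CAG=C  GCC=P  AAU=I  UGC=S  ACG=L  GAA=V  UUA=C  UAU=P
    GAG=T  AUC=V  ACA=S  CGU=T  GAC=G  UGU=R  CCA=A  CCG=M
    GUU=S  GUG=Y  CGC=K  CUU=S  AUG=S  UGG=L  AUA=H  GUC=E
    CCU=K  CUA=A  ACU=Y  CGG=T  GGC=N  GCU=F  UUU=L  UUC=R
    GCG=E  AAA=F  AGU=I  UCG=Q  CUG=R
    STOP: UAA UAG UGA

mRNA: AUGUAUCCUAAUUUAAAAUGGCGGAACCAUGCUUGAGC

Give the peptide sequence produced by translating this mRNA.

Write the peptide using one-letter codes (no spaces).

Answer: SPKICFLTLVF

Derivation:
start AUG at pos 0
pos 0: AUG -> S; peptide=S
pos 3: UAU -> P; peptide=SP
pos 6: CCU -> K; peptide=SPK
pos 9: AAU -> I; peptide=SPKI
pos 12: UUA -> C; peptide=SPKIC
pos 15: AAA -> F; peptide=SPKICF
pos 18: UGG -> L; peptide=SPKICFL
pos 21: CGG -> T; peptide=SPKICFLT
pos 24: AAC -> L; peptide=SPKICFLTL
pos 27: CAU -> V; peptide=SPKICFLTLV
pos 30: GCU -> F; peptide=SPKICFLTLVF
pos 33: UGA -> STOP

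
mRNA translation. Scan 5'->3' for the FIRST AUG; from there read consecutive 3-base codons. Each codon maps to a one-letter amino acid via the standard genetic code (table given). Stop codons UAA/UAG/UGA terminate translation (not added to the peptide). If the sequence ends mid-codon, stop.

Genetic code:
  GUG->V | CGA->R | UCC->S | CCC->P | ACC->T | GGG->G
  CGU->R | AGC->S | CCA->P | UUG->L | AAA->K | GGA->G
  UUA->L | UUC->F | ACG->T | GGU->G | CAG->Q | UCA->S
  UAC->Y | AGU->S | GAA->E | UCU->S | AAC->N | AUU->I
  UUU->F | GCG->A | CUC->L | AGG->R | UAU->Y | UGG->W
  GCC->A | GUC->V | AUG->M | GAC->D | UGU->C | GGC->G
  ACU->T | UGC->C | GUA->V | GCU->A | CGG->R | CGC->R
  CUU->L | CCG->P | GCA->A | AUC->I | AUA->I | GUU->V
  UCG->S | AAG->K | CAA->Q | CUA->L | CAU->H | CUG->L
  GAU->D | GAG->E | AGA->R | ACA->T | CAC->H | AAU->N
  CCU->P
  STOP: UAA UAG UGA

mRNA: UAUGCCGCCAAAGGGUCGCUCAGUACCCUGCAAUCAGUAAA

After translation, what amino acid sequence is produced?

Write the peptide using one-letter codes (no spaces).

Answer: MPPKGRSVPCNQ

Derivation:
start AUG at pos 1
pos 1: AUG -> M; peptide=M
pos 4: CCG -> P; peptide=MP
pos 7: CCA -> P; peptide=MPP
pos 10: AAG -> K; peptide=MPPK
pos 13: GGU -> G; peptide=MPPKG
pos 16: CGC -> R; peptide=MPPKGR
pos 19: UCA -> S; peptide=MPPKGRS
pos 22: GUA -> V; peptide=MPPKGRSV
pos 25: CCC -> P; peptide=MPPKGRSVP
pos 28: UGC -> C; peptide=MPPKGRSVPC
pos 31: AAU -> N; peptide=MPPKGRSVPCN
pos 34: CAG -> Q; peptide=MPPKGRSVPCNQ
pos 37: UAA -> STOP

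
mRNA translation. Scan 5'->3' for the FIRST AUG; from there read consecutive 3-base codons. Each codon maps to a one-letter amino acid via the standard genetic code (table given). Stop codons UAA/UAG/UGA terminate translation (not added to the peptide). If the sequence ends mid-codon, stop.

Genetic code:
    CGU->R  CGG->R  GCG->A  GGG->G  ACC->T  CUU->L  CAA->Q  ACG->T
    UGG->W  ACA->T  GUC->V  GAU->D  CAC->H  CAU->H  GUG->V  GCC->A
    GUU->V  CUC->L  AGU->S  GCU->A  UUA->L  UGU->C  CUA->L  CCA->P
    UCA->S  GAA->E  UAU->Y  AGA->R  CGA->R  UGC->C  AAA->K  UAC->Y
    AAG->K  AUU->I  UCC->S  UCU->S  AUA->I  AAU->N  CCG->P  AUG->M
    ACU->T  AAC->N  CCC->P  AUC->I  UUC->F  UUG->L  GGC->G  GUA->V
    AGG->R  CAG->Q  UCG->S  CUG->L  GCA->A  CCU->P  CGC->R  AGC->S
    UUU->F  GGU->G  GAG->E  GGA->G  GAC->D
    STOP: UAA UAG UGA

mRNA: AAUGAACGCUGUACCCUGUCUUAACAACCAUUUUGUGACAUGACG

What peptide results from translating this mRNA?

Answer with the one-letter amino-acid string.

Answer: MNAVPCLNNHFVT

Derivation:
start AUG at pos 1
pos 1: AUG -> M; peptide=M
pos 4: AAC -> N; peptide=MN
pos 7: GCU -> A; peptide=MNA
pos 10: GUA -> V; peptide=MNAV
pos 13: CCC -> P; peptide=MNAVP
pos 16: UGU -> C; peptide=MNAVPC
pos 19: CUU -> L; peptide=MNAVPCL
pos 22: AAC -> N; peptide=MNAVPCLN
pos 25: AAC -> N; peptide=MNAVPCLNN
pos 28: CAU -> H; peptide=MNAVPCLNNH
pos 31: UUU -> F; peptide=MNAVPCLNNHF
pos 34: GUG -> V; peptide=MNAVPCLNNHFV
pos 37: ACA -> T; peptide=MNAVPCLNNHFVT
pos 40: UGA -> STOP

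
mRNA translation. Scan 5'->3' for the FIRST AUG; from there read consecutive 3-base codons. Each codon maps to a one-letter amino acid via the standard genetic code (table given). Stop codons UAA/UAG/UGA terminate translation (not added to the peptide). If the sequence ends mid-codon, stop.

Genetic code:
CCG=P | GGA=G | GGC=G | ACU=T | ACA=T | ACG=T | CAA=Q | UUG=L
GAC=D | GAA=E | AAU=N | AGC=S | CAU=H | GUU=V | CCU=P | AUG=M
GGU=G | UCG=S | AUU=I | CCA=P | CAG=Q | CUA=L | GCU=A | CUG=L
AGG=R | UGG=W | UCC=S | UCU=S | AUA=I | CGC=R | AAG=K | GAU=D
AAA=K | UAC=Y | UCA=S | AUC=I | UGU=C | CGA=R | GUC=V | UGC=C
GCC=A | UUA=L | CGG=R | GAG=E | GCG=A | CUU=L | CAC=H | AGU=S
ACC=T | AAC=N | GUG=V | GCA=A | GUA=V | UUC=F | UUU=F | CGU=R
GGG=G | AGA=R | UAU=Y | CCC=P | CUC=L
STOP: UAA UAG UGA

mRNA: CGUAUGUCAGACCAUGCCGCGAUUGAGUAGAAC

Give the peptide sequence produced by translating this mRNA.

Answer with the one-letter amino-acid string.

Answer: MSDHAAIE

Derivation:
start AUG at pos 3
pos 3: AUG -> M; peptide=M
pos 6: UCA -> S; peptide=MS
pos 9: GAC -> D; peptide=MSD
pos 12: CAU -> H; peptide=MSDH
pos 15: GCC -> A; peptide=MSDHA
pos 18: GCG -> A; peptide=MSDHAA
pos 21: AUU -> I; peptide=MSDHAAI
pos 24: GAG -> E; peptide=MSDHAAIE
pos 27: UAG -> STOP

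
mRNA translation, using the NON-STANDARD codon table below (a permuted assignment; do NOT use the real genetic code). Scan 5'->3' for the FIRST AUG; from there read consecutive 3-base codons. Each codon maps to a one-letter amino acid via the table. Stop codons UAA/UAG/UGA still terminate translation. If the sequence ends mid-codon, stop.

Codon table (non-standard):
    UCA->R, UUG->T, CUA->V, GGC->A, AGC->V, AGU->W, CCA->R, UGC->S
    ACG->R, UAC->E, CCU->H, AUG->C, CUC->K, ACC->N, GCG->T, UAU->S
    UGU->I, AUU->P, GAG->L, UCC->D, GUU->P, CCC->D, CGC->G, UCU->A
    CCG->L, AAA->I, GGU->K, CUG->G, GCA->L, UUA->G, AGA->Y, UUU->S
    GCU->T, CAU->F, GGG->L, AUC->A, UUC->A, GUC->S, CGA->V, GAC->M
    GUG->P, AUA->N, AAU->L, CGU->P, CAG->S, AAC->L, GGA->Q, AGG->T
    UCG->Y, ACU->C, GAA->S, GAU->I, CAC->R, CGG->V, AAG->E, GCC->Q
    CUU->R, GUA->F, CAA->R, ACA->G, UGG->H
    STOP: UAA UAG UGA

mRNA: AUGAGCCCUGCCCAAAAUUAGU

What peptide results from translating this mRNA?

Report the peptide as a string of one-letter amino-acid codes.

start AUG at pos 0
pos 0: AUG -> C; peptide=C
pos 3: AGC -> V; peptide=CV
pos 6: CCU -> H; peptide=CVH
pos 9: GCC -> Q; peptide=CVHQ
pos 12: CAA -> R; peptide=CVHQR
pos 15: AAU -> L; peptide=CVHQRL
pos 18: UAG -> STOP

Answer: CVHQRL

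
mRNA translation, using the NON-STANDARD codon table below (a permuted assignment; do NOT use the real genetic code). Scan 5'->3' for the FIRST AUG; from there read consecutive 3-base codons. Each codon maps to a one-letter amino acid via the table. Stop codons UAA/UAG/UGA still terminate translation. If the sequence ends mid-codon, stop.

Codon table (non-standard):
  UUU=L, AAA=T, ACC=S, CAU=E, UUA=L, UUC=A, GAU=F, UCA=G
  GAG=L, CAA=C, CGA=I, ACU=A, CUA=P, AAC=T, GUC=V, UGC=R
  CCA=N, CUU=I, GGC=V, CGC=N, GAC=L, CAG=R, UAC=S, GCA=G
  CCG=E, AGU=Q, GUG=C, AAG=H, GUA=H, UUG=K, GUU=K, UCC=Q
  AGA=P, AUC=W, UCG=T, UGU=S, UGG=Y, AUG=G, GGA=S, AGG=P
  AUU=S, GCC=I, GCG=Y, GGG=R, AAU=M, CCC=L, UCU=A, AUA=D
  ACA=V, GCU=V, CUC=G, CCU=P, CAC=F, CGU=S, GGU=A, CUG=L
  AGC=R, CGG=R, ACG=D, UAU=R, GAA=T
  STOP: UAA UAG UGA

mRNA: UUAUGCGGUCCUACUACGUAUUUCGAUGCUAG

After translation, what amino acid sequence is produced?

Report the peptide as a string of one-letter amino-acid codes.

Answer: GRQSSHLIR

Derivation:
start AUG at pos 2
pos 2: AUG -> G; peptide=G
pos 5: CGG -> R; peptide=GR
pos 8: UCC -> Q; peptide=GRQ
pos 11: UAC -> S; peptide=GRQS
pos 14: UAC -> S; peptide=GRQSS
pos 17: GUA -> H; peptide=GRQSSH
pos 20: UUU -> L; peptide=GRQSSHL
pos 23: CGA -> I; peptide=GRQSSHLI
pos 26: UGC -> R; peptide=GRQSSHLIR
pos 29: UAG -> STOP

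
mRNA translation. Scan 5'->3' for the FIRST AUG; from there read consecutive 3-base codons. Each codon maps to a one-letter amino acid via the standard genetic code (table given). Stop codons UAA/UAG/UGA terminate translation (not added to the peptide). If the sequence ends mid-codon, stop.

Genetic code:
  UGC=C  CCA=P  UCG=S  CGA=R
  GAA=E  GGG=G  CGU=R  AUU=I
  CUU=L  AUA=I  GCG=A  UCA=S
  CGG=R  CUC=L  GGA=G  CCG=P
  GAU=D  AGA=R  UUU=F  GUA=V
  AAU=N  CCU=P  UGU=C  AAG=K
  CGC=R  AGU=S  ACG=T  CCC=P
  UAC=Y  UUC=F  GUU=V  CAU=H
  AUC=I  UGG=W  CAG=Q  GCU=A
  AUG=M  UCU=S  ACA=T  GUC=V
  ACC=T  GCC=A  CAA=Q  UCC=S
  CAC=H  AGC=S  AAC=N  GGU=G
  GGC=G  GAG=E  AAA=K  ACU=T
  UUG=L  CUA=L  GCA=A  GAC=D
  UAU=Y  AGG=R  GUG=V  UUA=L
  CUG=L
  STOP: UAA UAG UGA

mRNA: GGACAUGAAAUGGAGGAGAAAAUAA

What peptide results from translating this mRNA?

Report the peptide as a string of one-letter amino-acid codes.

Answer: MKWRRK

Derivation:
start AUG at pos 4
pos 4: AUG -> M; peptide=M
pos 7: AAA -> K; peptide=MK
pos 10: UGG -> W; peptide=MKW
pos 13: AGG -> R; peptide=MKWR
pos 16: AGA -> R; peptide=MKWRR
pos 19: AAA -> K; peptide=MKWRRK
pos 22: UAA -> STOP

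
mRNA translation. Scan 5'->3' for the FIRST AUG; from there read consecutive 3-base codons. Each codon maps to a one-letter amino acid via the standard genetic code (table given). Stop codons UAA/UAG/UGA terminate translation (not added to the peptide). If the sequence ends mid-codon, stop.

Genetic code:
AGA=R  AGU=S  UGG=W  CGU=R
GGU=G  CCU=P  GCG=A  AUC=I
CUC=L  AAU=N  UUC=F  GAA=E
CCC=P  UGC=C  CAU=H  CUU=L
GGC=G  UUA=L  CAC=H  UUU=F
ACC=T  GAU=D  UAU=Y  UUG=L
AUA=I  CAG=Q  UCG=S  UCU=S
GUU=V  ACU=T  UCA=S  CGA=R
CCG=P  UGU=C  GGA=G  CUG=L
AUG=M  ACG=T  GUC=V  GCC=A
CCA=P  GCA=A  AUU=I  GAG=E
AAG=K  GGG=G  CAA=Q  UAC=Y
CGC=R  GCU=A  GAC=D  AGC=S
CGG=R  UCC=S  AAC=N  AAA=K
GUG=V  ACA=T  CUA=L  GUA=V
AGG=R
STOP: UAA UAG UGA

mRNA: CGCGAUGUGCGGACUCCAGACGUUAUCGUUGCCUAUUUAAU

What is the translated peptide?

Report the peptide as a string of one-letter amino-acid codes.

Answer: MCGLQTLSLPI

Derivation:
start AUG at pos 4
pos 4: AUG -> M; peptide=M
pos 7: UGC -> C; peptide=MC
pos 10: GGA -> G; peptide=MCG
pos 13: CUC -> L; peptide=MCGL
pos 16: CAG -> Q; peptide=MCGLQ
pos 19: ACG -> T; peptide=MCGLQT
pos 22: UUA -> L; peptide=MCGLQTL
pos 25: UCG -> S; peptide=MCGLQTLS
pos 28: UUG -> L; peptide=MCGLQTLSL
pos 31: CCU -> P; peptide=MCGLQTLSLP
pos 34: AUU -> I; peptide=MCGLQTLSLPI
pos 37: UAA -> STOP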